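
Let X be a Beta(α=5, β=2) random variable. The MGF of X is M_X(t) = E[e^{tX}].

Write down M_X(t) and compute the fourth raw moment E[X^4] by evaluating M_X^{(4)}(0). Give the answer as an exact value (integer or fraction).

M_X(t) = ₁F₁(5; 7; t)
D^4[M](t) = ₁F₁(9; 11; t)/3

E[X^4] = D^4[M](0) = 1/3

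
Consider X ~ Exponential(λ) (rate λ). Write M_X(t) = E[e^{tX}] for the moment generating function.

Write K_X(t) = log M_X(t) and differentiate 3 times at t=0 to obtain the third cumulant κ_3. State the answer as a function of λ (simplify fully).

κ_3 = D^3[K](0) = 2/λ^3

M_X(t) = λ/(λ - t)
K_X(t) = log M_X(t) = log(λ) - log(λ - t)
D^3[K](t) = -2/(-λ^3 + 3*λ^2*t - 3*λ*t^2 + t^3)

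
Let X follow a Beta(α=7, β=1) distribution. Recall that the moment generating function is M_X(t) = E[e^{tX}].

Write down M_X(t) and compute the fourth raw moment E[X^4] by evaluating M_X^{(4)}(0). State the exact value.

E[X^4] = D^4[M](0) = 7/11

M_X(t) = ₁F₁(7; 8; t)
D^4[M](t) = 7*₁F₁(11; 12; t)/11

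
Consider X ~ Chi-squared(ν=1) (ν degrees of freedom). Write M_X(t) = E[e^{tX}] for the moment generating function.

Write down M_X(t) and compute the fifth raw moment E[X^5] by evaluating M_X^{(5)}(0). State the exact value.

E[X^5] = D^5[M](0) = 945

M_X(t) = 1/√(1 - 2*t)
D^5[M](t) = -945/(32*t^5*√(1 - 2*t) - 80*t^4*√(1 - 2*t) + 80*t^3*√(1 - 2*t) - 40*t^2*√(1 - 2*t) + 10*t*√(1 - 2*t) - √(1 - 2*t))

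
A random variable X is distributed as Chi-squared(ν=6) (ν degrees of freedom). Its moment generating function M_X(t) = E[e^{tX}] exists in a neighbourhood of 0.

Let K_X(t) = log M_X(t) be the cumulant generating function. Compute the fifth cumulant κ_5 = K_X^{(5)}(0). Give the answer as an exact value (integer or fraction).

M_X(t) = (1 - 2*t)^(-3)
K_X(t) = log M_X(t) = -3*log(1 - 2*t)
dK/dt = -6/(2*t - 1)
d^2K/dt^2 = 12/(4*t^2 - 4*t + 1)
d^3K/dt^3 = -48/(8*t^3 - 12*t^2 + 6*t - 1)
d^4K/dt^4 = 288/(16*t^4 - 32*t^3 + 24*t^2 - 8*t + 1)
d^5K/dt^5 = -2304/(32*t^5 - 80*t^4 + 80*t^3 - 40*t^2 + 10*t - 1)

κ_5 = d^5K/dt^5 |_{t=0} = 2304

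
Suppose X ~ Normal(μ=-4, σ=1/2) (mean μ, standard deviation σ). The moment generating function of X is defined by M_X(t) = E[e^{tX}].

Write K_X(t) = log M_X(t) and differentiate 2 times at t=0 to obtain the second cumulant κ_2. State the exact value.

κ_2 = K′′(0) = 1/4

M_X(t) = e^(t^2/8 - 4*t)
K_X(t) = log M_X(t) = t^2/8 - 4*t
K′(t) = t/4 - 4
K′′(t) = 1/4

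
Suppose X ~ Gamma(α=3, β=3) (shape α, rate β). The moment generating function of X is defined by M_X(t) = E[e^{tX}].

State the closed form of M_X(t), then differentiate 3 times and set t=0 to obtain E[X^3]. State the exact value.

E[X^3] = D^3[M](0) = 20/9

M_X(t) = 27/(3 - t)^3
D^3[M](t) = 1620/(t^6 - 18*t^5 + 135*t^4 - 540*t^3 + 1215*t^2 - 1458*t + 729)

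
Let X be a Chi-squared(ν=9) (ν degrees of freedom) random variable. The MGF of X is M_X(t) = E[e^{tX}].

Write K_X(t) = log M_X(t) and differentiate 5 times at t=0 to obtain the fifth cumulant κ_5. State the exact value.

M_X(t) = (1 - 2*t)^(-9/2)
K_X(t) = log M_X(t) = -9*log(1 - 2*t)/2
K′(t) = -9/(2*t - 1)
K′′(t) = 18/(4*t^2 - 4*t + 1)
K′′′(t) = -72/(8*t^3 - 12*t^2 + 6*t - 1)
K′′′′(t) = 432/(16*t^4 - 32*t^3 + 24*t^2 - 8*t + 1)
K′′′′′(t) = -3456/(32*t^5 - 80*t^4 + 80*t^3 - 40*t^2 + 10*t - 1)

κ_5 = K′′′′′(0) = 3456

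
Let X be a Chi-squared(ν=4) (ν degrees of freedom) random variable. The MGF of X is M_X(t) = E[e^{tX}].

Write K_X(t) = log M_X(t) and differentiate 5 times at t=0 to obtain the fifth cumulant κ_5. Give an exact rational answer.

M_X(t) = (1 - 2*t)^(-2)
K_X(t) = log M_X(t) = -2*log(1 - 2*t)
D^5[K](t) = -1536/(32*t^5 - 80*t^4 + 80*t^3 - 40*t^2 + 10*t - 1)

κ_5 = D^5[K](0) = 1536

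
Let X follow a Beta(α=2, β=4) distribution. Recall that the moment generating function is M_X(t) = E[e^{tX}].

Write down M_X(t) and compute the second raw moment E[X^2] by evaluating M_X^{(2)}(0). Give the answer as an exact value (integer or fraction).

E[X^2] = D^2[M](0) = 1/7

M_X(t) = ₁F₁(2; 6; t)
D^2[M](t) = ₁F₁(4; 8; t)/7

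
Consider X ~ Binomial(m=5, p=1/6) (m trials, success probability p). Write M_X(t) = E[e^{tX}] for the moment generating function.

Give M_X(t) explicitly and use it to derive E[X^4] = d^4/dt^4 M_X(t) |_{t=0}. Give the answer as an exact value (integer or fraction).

M_X(t) = (e^(t)/6 + 5/6)^5
M^(4)(t) = 625*e^(5*t)/7776 + 200*e^(4*t)/243 + 125*e^(3*t)/48 + 625*e^(2*t)/243 + 3125*e^(t)/7776

E[X^4] = M^(4)(0) = 175/27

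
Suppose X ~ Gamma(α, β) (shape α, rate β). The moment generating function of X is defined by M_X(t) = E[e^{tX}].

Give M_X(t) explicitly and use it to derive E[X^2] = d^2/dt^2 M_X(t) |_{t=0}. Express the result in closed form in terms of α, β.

E[X^2] = M^(2)(0) = α*(α + 1)/β^2

M_X(t) = (β/(β - t))^α
M^(2)(t) = (α^2*β^α*(1/(β - t))^α + α*β^α*(1/(β - t))^α)/(β^2 - 2*β*t + t^2)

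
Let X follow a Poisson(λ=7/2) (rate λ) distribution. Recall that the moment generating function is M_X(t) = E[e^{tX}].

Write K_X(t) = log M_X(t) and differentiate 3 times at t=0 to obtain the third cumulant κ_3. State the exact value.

κ_3 = D^3[K](0) = 7/2

M_X(t) = e^(7*e^(t)/2 - 7/2)
K_X(t) = log M_X(t) = 7*e^(t)/2 - 7/2
D^3[K](t) = 7*e^(t)/2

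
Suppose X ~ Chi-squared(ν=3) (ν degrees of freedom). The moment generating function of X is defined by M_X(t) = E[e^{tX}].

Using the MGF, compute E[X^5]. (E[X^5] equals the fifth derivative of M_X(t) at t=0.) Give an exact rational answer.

E[X^5] = M^(5)(0) = 10395

M_X(t) = (1 - 2*t)^(-3/2)
M^(5)(t) = 10395/(64*t^6*√(1 - 2*t) - 192*t^5*√(1 - 2*t) + 240*t^4*√(1 - 2*t) - 160*t^3*√(1 - 2*t) + 60*t^2*√(1 - 2*t) - 12*t*√(1 - 2*t) + √(1 - 2*t))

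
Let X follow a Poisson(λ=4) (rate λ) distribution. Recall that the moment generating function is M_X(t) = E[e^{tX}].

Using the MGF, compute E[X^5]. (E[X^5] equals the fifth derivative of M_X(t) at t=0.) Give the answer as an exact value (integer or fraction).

M_X(t) = e^(4*e^(t) - 4)
M′(t) = 4*e^(-4)*e^(t)*e^(4*e^(t))
M′′(t) = (16*e^(2*t)*e^(4*e^(t)) + 4*e^(t)*e^(4*e^(t)))*e^(-4)
M′′′(t) = (64*e^(3*t)*e^(4*e^(t)) + 48*e^(2*t)*e^(4*e^(t)) + 4*e^(t)*e^(4*e^(t)))*e^(-4)
M′′′′(t) = (256*e^(4*t)*e^(4*e^(t)) + 384*e^(3*t)*e^(4*e^(t)) + 112*e^(2*t)*e^(4*e^(t)) + 4*e^(t)*e^(4*e^(t)))*e^(-4)
M′′′′′(t) = (1024*e^(5*t)*e^(4*e^(t)) + 2560*e^(4*t)*e^(4*e^(t)) + 1600*e^(3*t)*e^(4*e^(t)) + 240*e^(2*t)*e^(4*e^(t)) + 4*e^(t)*e^(4*e^(t)))*e^(-4)

E[X^5] = M′′′′′(0) = 5428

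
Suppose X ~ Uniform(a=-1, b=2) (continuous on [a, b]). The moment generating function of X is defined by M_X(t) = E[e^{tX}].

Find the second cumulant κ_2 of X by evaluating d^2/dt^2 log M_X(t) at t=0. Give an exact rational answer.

κ_2 = D^2[K](0) = 3/4

M_X(t) = (e^(2*t) - e^(-t))/(3*t)
K_X(t) = log M_X(t) = -log(t) + log(e^(2*t) - e^(-t)) - log(3)
D^2[K](t) = (-9*t^2*e^(3*t) + e^(6*t) - 2*e^(3*t) + 1)/(t^2*e^(6*t) - 2*t^2*e^(3*t) + t^2)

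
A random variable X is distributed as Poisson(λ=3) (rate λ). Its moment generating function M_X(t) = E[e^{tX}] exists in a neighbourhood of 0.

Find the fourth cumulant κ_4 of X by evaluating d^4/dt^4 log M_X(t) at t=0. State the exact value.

κ_4 = K^(4)(0) = 3

M_X(t) = e^(3*e^(t) - 3)
K_X(t) = log M_X(t) = 3*e^(t) - 3
K^(4)(t) = 3*e^(t)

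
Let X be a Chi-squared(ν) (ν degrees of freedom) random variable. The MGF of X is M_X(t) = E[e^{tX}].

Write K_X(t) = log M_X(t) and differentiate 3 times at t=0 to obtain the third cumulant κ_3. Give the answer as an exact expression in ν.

M_X(t) = (1 - 2*t)^(-ν/2)
K_X(t) = log M_X(t) = -ν*log(1 - 2*t)/2
dK/dt = -ν/(2*t - 1)
d^2K/dt^2 = 2*ν/(4*t^2 - 4*t + 1)
d^3K/dt^3 = -8*ν/(8*t^3 - 12*t^2 + 6*t - 1)

κ_3 = d^3K/dt^3 |_{t=0} = 8*ν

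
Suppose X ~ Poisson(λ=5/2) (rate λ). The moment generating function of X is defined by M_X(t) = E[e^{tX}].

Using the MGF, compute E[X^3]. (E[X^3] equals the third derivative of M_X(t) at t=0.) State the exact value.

M_X(t) = e^(5*e^(t)/2 - 5/2)
M^(3)(t) = (125*e^(3*t)*e^(5*e^(t)/2) + 150*e^(2*t)*e^(5*e^(t)/2) + 20*e^(t)*e^(5*e^(t)/2))*e^(-5/2)/8

E[X^3] = M^(3)(0) = 295/8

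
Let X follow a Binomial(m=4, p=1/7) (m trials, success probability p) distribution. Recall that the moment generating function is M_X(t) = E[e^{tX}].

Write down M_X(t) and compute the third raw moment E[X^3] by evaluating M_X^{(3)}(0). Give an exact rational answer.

M_X(t) = (e^(t)/7 + 6/7)^4
M^(3)(t) = 64*e^(4*t)/2401 + 648*e^(3*t)/2401 + 1728*e^(2*t)/2401 + 864*e^(t)/2401

E[X^3] = M^(3)(0) = 472/343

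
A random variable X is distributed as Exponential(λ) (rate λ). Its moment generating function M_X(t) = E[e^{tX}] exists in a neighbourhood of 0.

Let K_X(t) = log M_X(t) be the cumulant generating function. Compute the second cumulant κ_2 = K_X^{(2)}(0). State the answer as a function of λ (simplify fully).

M_X(t) = λ/(λ - t)
K_X(t) = log M_X(t) = log(λ) - log(λ - t)
K′(t) = -1/(-λ + t)
K′′(t) = 1/(λ^2 - 2*λ*t + t^2)

κ_2 = K′′(0) = λ^(-2)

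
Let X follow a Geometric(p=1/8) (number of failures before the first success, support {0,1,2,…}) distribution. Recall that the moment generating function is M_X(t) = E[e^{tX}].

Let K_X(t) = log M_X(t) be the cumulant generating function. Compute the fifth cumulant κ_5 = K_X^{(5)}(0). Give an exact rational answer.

M_X(t) = 1/(8*(1 - 7*e^(t)/8))
K_X(t) = log M_X(t) = -log(1 - 7*e^(t)/8) - 3*log(2)
dK/dt = -7*e^(t)/(7*e^(t) - 8)
d^2K/dt^2 = 56*e^(t)/(49*e^(2*t) - 112*e^(t) + 64)
d^3K/dt^3 = (-392*e^(2*t) - 448*e^(t))/(343*e^(3*t) - 1176*e^(2*t) + 1344*e^(t) - 512)
d^4K/dt^4 = (2744*e^(3*t) + 12544*e^(2*t) + 3584*e^(t))/(2401*e^(4*t) - 10976*e^(3*t) + 18816*e^(2*t) - 14336*e^(t) + 4096)
d^5K/dt^5 = (-19208*e^(4*t) - 241472*e^(3*t) - 275968*e^(2*t) - 28672*e^(t))/(16807*e^(5*t) - 96040*e^(4*t) + 219520*e^(3*t) - 250880*e^(2*t) + 143360*e^(t) - 32768)

κ_5 = d^5K/dt^5 |_{t=0} = 565320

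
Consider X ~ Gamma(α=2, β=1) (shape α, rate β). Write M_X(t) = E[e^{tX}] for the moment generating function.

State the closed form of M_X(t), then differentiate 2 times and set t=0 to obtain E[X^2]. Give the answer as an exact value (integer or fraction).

E[X^2] = d^2M/dt^2 |_{t=0} = 6

M_X(t) = (1 - t)^(-2)
dM/dt = -2/(t^3 - 3*t^2 + 3*t - 1)
d^2M/dt^2 = 6/(t^4 - 4*t^3 + 6*t^2 - 4*t + 1)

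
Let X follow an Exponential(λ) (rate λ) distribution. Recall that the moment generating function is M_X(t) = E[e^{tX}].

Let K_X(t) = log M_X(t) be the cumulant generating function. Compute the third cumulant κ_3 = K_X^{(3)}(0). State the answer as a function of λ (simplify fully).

M_X(t) = λ/(λ - t)
K_X(t) = log M_X(t) = log(λ) - log(λ - t)
dK/dt = -1/(-λ + t)
d^2K/dt^2 = 1/(λ^2 - 2*λ*t + t^2)
d^3K/dt^3 = -2/(-λ^3 + 3*λ^2*t - 3*λ*t^2 + t^3)

κ_3 = d^3K/dt^3 |_{t=0} = 2/λ^3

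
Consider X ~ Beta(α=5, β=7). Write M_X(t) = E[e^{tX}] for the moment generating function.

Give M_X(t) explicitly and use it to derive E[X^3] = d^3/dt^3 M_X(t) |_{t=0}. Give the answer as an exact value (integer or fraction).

E[X^3] = D^3[M](0) = 5/52

M_X(t) = ₁F₁(5; 12; t)
D^3[M](t) = 5*₁F₁(8; 15; t)/52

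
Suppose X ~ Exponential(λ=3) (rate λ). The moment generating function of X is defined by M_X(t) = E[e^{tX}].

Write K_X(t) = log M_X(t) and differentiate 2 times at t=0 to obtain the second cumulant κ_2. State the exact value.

M_X(t) = 3/(3 - t)
K_X(t) = log M_X(t) = -log(3 - t) + log(3)
D^2[K](t) = 1/(t^2 - 6*t + 9)

κ_2 = D^2[K](0) = 1/9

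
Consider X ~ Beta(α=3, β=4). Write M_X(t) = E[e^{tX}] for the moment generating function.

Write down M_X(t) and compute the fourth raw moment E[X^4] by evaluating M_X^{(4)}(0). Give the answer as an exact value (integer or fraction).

E[X^4] = d^4M/dt^4 |_{t=0} = 1/14

M_X(t) = ₁F₁(3; 7; t)
dM/dt = 3*₁F₁(4; 8; t)/7
d^2M/dt^2 = 3*₁F₁(5; 9; t)/14
d^3M/dt^3 = 5*₁F₁(6; 10; t)/42
d^4M/dt^4 = ₁F₁(7; 11; t)/14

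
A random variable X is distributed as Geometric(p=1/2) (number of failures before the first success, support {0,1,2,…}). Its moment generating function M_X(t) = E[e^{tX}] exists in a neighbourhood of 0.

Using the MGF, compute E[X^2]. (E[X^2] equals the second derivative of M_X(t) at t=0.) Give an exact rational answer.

E[X^2] = D^2[M](0) = 3

M_X(t) = 1/(2*(1 - e^(t)/2))
D^2[M](t) = (-e^(2*t) - 2*e^(t))/(e^(3*t) - 6*e^(2*t) + 12*e^(t) - 8)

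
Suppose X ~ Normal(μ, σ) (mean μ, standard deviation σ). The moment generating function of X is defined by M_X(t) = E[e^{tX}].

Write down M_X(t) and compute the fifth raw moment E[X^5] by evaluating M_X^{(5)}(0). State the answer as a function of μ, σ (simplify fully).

E[X^5] = d^5M/dt^5 |_{t=0} = μ*(μ^4 + 10*μ^2*σ^2 + 15*σ^4)

M_X(t) = e^(μ*t + σ^2*t^2/2)
dM/dt = μ*e^(μ*t)*e^(σ^2*t^2/2) + σ^2*t*e^(μ*t)*e^(σ^2*t^2/2)
d^2M/dt^2 = μ^2*e^(μ*t)*e^(σ^2*t^2/2) + 2*μ*σ^2*t*e^(μ*t)*e^(σ^2*t^2/2) + σ^4*t^2*e^(μ*t)*e^(σ^2*t^2/2) + σ^2*e^(μ*t)*e^(σ^2*t^2/2)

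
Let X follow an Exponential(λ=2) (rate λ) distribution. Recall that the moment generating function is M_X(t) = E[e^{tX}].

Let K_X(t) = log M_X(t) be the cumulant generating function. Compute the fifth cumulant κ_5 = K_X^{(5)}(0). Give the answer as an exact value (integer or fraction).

M_X(t) = 2/(2 - t)
K_X(t) = log M_X(t) = -log(2 - t) + log(2)
D^5[K](t) = -24/(t^5 - 10*t^4 + 40*t^3 - 80*t^2 + 80*t - 32)

κ_5 = D^5[K](0) = 3/4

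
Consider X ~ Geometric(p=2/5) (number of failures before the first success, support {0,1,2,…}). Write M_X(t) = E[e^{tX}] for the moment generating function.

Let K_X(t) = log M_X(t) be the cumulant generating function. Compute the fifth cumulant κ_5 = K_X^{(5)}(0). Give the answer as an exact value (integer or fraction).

M_X(t) = 2/(5*(1 - 3*e^(t)/5))
K_X(t) = log M_X(t) = -log(1 - 3*e^(t)/5) - log(5) + log(2)
K′(t) = -3*e^(t)/(3*e^(t) - 5)
K′′(t) = 15*e^(t)/(9*e^(2*t) - 30*e^(t) + 25)
K′′′(t) = (-45*e^(2*t) - 75*e^(t))/(27*e^(3*t) - 135*e^(2*t) + 225*e^(t) - 125)
K′′′′(t) = (135*e^(3*t) + 900*e^(2*t) + 375*e^(t))/(81*e^(4*t) - 540*e^(3*t) + 1350*e^(2*t) - 1500*e^(t) + 625)
K′′′′′(t) = (-405*e^(4*t) - 7425*e^(3*t) - 12375*e^(2*t) - 1875*e^(t))/(243*e^(5*t) - 2025*e^(4*t) + 6750*e^(3*t) - 11250*e^(2*t) + 9375*e^(t) - 3125)

κ_5 = K′′′′′(0) = 690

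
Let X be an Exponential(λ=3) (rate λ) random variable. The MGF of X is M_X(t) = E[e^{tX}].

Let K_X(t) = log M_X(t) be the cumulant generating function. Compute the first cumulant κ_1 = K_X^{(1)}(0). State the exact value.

M_X(t) = 3/(3 - t)
K_X(t) = log M_X(t) = -log(3 - t) + log(3)
K^(1)(t) = -1/(t - 3)

κ_1 = K^(1)(0) = 1/3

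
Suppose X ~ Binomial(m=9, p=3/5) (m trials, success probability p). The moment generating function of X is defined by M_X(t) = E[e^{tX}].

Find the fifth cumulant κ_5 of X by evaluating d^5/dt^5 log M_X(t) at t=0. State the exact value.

M_X(t) = (3*e^(t)/5 + 2/5)^9
K_X(t) = log M_X(t) = 9*log(3*e^(t)/5 + 2/5)
D^5[K](t) = (-1458*e^(4*t) + 10692*e^(3*t) - 7128*e^(2*t) + 432*e^(t))/(243*e^(5*t) + 810*e^(4*t) + 1080*e^(3*t) + 720*e^(2*t) + 240*e^(t) + 32)

κ_5 = D^5[K](0) = 2538/3125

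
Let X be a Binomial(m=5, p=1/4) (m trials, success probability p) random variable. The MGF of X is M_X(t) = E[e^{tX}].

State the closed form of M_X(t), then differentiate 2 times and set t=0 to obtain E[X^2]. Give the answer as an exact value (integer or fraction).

M_X(t) = (e^(t)/4 + 3/4)^5
M′(t) = 5*e^(5*t)/1024 + 15*e^(4*t)/256 + 135*e^(3*t)/512 + 135*e^(2*t)/256 + 405*e^(t)/1024
M′′(t) = 25*e^(5*t)/1024 + 15*e^(4*t)/64 + 405*e^(3*t)/512 + 135*e^(2*t)/128 + 405*e^(t)/1024

E[X^2] = M′′(0) = 5/2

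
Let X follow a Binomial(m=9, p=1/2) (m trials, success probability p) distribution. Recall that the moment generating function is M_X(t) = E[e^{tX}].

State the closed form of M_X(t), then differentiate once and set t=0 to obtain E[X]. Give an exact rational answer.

M_X(t) = (e^(t)/2 + 1/2)^9
M^(1)(t) = 9*e^(9*t)/512 + 9*e^(8*t)/64 + 63*e^(7*t)/128 + 63*e^(6*t)/64 + 315*e^(5*t)/256 + 63*e^(4*t)/64 + 63*e^(3*t)/128 + 9*e^(2*t)/64 + 9*e^(t)/512

E[X] = M^(1)(0) = 9/2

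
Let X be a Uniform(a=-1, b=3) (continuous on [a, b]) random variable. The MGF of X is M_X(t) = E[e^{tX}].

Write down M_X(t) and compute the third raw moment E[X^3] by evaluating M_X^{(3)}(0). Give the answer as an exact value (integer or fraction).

M_X(t) = (e^(3*t) - e^(-t))/(4*t)
dM/dt = (3*t*e^(4*t) + t - e^(4*t) + 1)*e^(-t)/(4*t^2)
d^2M/dt^2 = (9*t^2*e^(4*t) - t^2 - 6*t*e^(4*t) - 2*t + 2*e^(4*t) - 2)*e^(-t)/(4*t^3)
d^3M/dt^3 = (27*t^3*e^(4*t) + t^3 - 27*t^2*e^(4*t) + 3*t^2 + 18*t*e^(4*t) + 6*t - 6*e^(4*t) + 6)*e^(-t)/(4*t^4)

E[X^3] = d^3M/dt^3 |_{t=0} = 5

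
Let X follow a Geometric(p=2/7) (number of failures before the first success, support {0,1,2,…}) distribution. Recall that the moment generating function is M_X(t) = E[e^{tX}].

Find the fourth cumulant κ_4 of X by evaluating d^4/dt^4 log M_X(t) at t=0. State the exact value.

κ_4 = D^4[K](0) = 3745/8

M_X(t) = 2/(7*(1 - 5*e^(t)/7))
K_X(t) = log M_X(t) = -log(1 - 5*e^(t)/7) - log(7) + log(2)
D^4[K](t) = (875*e^(3*t) + 4900*e^(2*t) + 1715*e^(t))/(625*e^(4*t) - 3500*e^(3*t) + 7350*e^(2*t) - 6860*e^(t) + 2401)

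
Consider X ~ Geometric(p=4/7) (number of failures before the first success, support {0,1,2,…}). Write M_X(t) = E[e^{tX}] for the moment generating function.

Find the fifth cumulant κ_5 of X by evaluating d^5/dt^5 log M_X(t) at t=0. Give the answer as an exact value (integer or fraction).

κ_5 = K^(5)(0) = 7035/128

M_X(t) = 4/(7*(1 - 3*e^(t)/7))
K_X(t) = log M_X(t) = -log(1 - 3*e^(t)/7) - log(7) + 2*log(2)
K^(5)(t) = (-567*e^(4*t) - 14553*e^(3*t) - 33957*e^(2*t) - 7203*e^(t))/(243*e^(5*t) - 2835*e^(4*t) + 13230*e^(3*t) - 30870*e^(2*t) + 36015*e^(t) - 16807)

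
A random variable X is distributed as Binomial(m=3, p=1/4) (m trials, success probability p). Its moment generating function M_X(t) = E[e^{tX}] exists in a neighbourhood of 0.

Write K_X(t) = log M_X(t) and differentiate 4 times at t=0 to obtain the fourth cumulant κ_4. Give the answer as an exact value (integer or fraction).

κ_4 = d^4K/dt^4 |_{t=0} = -9/128

M_X(t) = (e^(t)/4 + 3/4)^3
K_X(t) = log M_X(t) = 3*log(e^(t)/4 + 3/4)
dK/dt = 3*e^(t)/(e^(t) + 3)
d^2K/dt^2 = 9*e^(t)/(e^(2*t) + 6*e^(t) + 9)
d^3K/dt^3 = (-9*e^(2*t) + 27*e^(t))/(e^(3*t) + 9*e^(2*t) + 27*e^(t) + 27)
d^4K/dt^4 = (9*e^(3*t) - 108*e^(2*t) + 81*e^(t))/(e^(4*t) + 12*e^(3*t) + 54*e^(2*t) + 108*e^(t) + 81)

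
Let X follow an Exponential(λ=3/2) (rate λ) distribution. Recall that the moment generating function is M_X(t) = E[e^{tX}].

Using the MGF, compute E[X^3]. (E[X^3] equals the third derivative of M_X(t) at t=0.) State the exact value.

M_X(t) = 3/(2*(3/2 - t))
D^3[M](t) = 144/(16*t^4 - 96*t^3 + 216*t^2 - 216*t + 81)

E[X^3] = D^3[M](0) = 16/9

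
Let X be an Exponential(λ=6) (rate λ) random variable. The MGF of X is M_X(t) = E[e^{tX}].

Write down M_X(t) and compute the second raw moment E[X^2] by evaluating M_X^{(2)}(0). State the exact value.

E[X^2] = M^(2)(0) = 1/18

M_X(t) = 6/(6 - t)
M^(2)(t) = -12/(t^3 - 18*t^2 + 108*t - 216)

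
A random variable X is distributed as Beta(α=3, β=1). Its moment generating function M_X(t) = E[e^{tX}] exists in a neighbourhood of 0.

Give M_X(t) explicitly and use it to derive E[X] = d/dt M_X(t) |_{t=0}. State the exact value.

M_X(t) = ₁F₁(3; 4; t)
M^(1)(t) = 3*₁F₁(4; 5; t)/4

E[X] = M^(1)(0) = 3/4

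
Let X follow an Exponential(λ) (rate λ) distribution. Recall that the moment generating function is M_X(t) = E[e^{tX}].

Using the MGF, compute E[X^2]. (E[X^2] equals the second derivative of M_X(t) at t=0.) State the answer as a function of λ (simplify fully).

E[X^2] = M′′(0) = 2/λ^2

M_X(t) = λ/(λ - t)
M′(t) = λ/(λ^2 - 2*λ*t + t^2)
M′′(t) = -2*λ/(-λ^3 + 3*λ^2*t - 3*λ*t^2 + t^3)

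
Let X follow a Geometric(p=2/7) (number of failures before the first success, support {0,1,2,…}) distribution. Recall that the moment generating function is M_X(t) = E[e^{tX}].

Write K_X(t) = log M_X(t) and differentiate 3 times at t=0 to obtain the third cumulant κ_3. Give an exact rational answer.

κ_3 = d^3K/dt^3 |_{t=0} = 105/2

M_X(t) = 2/(7*(1 - 5*e^(t)/7))
K_X(t) = log M_X(t) = -log(1 - 5*e^(t)/7) - log(7) + log(2)
dK/dt = -5*e^(t)/(5*e^(t) - 7)
d^2K/dt^2 = 35*e^(t)/(25*e^(2*t) - 70*e^(t) + 49)
d^3K/dt^3 = (-175*e^(2*t) - 245*e^(t))/(125*e^(3*t) - 525*e^(2*t) + 735*e^(t) - 343)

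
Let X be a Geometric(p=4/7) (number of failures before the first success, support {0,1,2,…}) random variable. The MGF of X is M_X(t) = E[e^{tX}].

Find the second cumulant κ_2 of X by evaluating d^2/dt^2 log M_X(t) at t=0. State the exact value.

κ_2 = d^2K/dt^2 |_{t=0} = 21/16

M_X(t) = 4/(7*(1 - 3*e^(t)/7))
K_X(t) = log M_X(t) = -log(1 - 3*e^(t)/7) - log(7) + 2*log(2)
dK/dt = -3*e^(t)/(3*e^(t) - 7)
d^2K/dt^2 = 21*e^(t)/(9*e^(2*t) - 42*e^(t) + 49)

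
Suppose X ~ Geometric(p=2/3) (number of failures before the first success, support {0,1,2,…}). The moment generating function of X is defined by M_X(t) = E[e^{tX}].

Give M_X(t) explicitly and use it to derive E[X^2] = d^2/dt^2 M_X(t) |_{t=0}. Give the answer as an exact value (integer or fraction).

E[X^2] = d^2M/dt^2 |_{t=0} = 1

M_X(t) = 2/(3*(1 - e^(t)/3))
dM/dt = 2*e^(t)/(e^(2*t) - 6*e^(t) + 9)
d^2M/dt^2 = (-2*e^(2*t) - 6*e^(t))/(e^(3*t) - 9*e^(2*t) + 27*e^(t) - 27)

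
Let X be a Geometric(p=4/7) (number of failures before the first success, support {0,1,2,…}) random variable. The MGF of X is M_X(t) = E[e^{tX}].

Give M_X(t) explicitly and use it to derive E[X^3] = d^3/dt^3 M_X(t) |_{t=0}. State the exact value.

E[X^3] = M^(3)(0) = 213/32

M_X(t) = 4/(7*(1 - 3*e^(t)/7))
M^(3)(t) = (108*e^(3*t) + 1008*e^(2*t) + 588*e^(t))/(81*e^(4*t) - 756*e^(3*t) + 2646*e^(2*t) - 4116*e^(t) + 2401)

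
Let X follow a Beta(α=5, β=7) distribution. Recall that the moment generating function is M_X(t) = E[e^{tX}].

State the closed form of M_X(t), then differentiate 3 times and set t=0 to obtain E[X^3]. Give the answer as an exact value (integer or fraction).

M_X(t) = ₁F₁(5; 12; t)
M^(3)(t) = 5*₁F₁(8; 15; t)/52

E[X^3] = M^(3)(0) = 5/52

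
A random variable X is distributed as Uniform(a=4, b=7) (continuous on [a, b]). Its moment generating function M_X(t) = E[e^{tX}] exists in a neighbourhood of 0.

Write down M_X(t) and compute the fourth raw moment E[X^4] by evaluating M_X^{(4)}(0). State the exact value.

M_X(t) = (e^(7*t) - e^(4*t))/(3*t)

E[X^4] = M^(4)(0) = 5261/5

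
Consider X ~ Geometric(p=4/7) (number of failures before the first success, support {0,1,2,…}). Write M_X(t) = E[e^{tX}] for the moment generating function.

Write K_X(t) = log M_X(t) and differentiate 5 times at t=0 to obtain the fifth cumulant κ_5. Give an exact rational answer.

κ_5 = D^5[K](0) = 7035/128

M_X(t) = 4/(7*(1 - 3*e^(t)/7))
K_X(t) = log M_X(t) = -log(1 - 3*e^(t)/7) - log(7) + 2*log(2)
D^5[K](t) = (-567*e^(4*t) - 14553*e^(3*t) - 33957*e^(2*t) - 7203*e^(t))/(243*e^(5*t) - 2835*e^(4*t) + 13230*e^(3*t) - 30870*e^(2*t) + 36015*e^(t) - 16807)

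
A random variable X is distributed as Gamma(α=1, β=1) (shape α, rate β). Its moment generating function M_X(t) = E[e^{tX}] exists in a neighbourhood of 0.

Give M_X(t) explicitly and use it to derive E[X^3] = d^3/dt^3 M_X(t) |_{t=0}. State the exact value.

M_X(t) = 1/(1 - t)
M^(3)(t) = 6/(t^4 - 4*t^3 + 6*t^2 - 4*t + 1)

E[X^3] = M^(3)(0) = 6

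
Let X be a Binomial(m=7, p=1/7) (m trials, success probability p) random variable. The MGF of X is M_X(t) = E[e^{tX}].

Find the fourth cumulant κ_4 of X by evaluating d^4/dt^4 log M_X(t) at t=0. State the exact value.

κ_4 = d^4K/dt^4 |_{t=0} = 78/343

M_X(t) = (e^(t)/7 + 6/7)^7
K_X(t) = log M_X(t) = 7*log(e^(t)/7 + 6/7)
dK/dt = 7*e^(t)/(e^(t) + 6)
d^2K/dt^2 = 42*e^(t)/(e^(2*t) + 12*e^(t) + 36)
d^3K/dt^3 = (-42*e^(2*t) + 252*e^(t))/(e^(3*t) + 18*e^(2*t) + 108*e^(t) + 216)
d^4K/dt^4 = (42*e^(3*t) - 1008*e^(2*t) + 1512*e^(t))/(e^(4*t) + 24*e^(3*t) + 216*e^(2*t) + 864*e^(t) + 1296)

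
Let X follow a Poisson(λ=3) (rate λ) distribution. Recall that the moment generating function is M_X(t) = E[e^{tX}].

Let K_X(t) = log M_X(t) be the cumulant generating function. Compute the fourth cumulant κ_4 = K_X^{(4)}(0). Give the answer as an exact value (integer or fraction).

M_X(t) = e^(3*e^(t) - 3)
K_X(t) = log M_X(t) = 3*e^(t) - 3
K^(4)(t) = 3*e^(t)

κ_4 = K^(4)(0) = 3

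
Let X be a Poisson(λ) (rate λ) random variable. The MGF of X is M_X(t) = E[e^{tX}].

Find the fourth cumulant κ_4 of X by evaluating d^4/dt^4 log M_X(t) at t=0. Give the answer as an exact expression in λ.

κ_4 = K′′′′(0) = λ

M_X(t) = e^(λ*(e^(t) - 1))
K_X(t) = log M_X(t) = λ*(e^(t) - 1)
K′(t) = λ*e^(t)
K′′(t) = λ*e^(t)
K′′′(t) = λ*e^(t)
K′′′′(t) = λ*e^(t)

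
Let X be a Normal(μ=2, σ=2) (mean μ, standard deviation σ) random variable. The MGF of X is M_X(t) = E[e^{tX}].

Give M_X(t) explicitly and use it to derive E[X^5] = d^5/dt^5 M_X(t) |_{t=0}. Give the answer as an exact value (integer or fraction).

M_X(t) = e^(2*t^2 + 2*t)

E[X^5] = D^5[M](0) = 832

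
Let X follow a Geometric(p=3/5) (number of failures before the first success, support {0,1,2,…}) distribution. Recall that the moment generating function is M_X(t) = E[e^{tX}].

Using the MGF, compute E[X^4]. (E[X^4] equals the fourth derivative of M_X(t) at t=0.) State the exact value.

M_X(t) = 3/(5*(1 - 2*e^(t)/5))
M^(4)(t) = (-48*e^(4*t) - 1320*e^(3*t) - 3300*e^(2*t) - 750*e^(t))/(32*e^(5*t) - 400*e^(4*t) + 2000*e^(3*t) - 5000*e^(2*t) + 6250*e^(t) - 3125)

E[X^4] = M^(4)(0) = 602/27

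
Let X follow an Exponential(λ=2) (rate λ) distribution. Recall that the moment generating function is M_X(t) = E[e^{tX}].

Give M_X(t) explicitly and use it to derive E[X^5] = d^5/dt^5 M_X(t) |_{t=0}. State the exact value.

E[X^5] = M^(5)(0) = 15/4

M_X(t) = 2/(2 - t)
M^(5)(t) = 240/(t^6 - 12*t^5 + 60*t^4 - 160*t^3 + 240*t^2 - 192*t + 64)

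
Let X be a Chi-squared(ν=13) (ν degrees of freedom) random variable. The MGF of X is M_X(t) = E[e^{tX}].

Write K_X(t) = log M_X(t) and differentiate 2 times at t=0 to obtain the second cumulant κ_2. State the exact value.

κ_2 = K^(2)(0) = 26

M_X(t) = (1 - 2*t)^(-13/2)
K_X(t) = log M_X(t) = -13*log(1 - 2*t)/2
K^(2)(t) = 26/(4*t^2 - 4*t + 1)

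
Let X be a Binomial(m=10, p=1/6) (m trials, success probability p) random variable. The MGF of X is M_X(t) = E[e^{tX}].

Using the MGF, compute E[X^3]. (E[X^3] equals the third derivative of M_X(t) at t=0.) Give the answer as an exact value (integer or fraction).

M_X(t) = (e^(t)/6 + 5/6)^10

E[X^3] = M^(3)(0) = 25/2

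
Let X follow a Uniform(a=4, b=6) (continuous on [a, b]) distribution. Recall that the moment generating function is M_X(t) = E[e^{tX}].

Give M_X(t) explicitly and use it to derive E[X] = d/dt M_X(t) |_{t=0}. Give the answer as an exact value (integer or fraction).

E[X] = D[M](0) = 5

M_X(t) = (e^(6*t) - e^(4*t))/(2*t)
D[M](t) = (6*t*e^(6*t) - 4*t*e^(4*t) - e^(6*t) + e^(4*t))/(2*t^2)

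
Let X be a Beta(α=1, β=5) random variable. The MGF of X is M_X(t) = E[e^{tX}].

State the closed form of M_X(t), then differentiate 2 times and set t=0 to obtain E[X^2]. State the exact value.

M_X(t) = ₁F₁(1; 6; t)
D^2[M](t) = ₁F₁(3; 8; t)/21

E[X^2] = D^2[M](0) = 1/21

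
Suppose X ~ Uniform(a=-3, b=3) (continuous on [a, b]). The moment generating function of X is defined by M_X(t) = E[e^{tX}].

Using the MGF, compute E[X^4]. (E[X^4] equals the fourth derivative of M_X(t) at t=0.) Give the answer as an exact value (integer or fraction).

E[X^4] = M^(4)(0) = 81/5

M_X(t) = (e^(3*t) - e^(-3*t))/(6*t)
M^(4)(t) = (27*t^4*e^(6*t) - 27*t^4 - 36*t^3*e^(6*t) - 36*t^3 + 36*t^2*e^(6*t) - 36*t^2 - 24*t*e^(6*t) - 24*t + 8*e^(6*t) - 8)*e^(-3*t)/(2*t^5)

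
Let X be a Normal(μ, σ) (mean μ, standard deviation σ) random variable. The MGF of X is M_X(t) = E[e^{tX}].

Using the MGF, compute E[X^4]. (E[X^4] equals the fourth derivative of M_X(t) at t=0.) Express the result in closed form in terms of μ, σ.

E[X^4] = D^4[M](0) = μ^4 + 6*μ^2*σ^2 + 3*σ^4

M_X(t) = e^(μ*t + σ^2*t^2/2)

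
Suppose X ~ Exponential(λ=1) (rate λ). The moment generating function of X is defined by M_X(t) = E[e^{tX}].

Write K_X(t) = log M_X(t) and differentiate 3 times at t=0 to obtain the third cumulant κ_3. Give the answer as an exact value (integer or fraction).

M_X(t) = 1/(1 - t)
K_X(t) = log M_X(t) = -log(1 - t)
K^(3)(t) = -2/(t^3 - 3*t^2 + 3*t - 1)

κ_3 = K^(3)(0) = 2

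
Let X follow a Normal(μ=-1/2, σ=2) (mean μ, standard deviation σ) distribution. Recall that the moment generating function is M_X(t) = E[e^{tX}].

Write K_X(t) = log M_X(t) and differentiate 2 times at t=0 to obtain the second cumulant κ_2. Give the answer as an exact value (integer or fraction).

κ_2 = K^(2)(0) = 4

M_X(t) = e^(2*t^2 - t/2)
K_X(t) = log M_X(t) = 2*t^2 - t/2
K^(2)(t) = 4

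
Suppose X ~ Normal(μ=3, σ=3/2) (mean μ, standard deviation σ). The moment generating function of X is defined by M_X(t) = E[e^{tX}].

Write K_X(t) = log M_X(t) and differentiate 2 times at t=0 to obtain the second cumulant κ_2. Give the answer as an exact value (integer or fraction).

M_X(t) = e^(9*t^2/8 + 3*t)
K_X(t) = log M_X(t) = 9*t^2/8 + 3*t
dK/dt = 9*t/4 + 3
d^2K/dt^2 = 9/4

κ_2 = d^2K/dt^2 |_{t=0} = 9/4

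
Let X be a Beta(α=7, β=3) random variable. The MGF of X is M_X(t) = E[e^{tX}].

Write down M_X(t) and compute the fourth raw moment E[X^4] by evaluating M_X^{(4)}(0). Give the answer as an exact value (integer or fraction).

M_X(t) = ₁F₁(7; 10; t)
M′(t) = 7*₁F₁(8; 11; t)/10
M′′(t) = 28*₁F₁(9; 12; t)/55
M′′′(t) = 21*₁F₁(10; 13; t)/55
M′′′′(t) = 42*₁F₁(11; 14; t)/143

E[X^4] = M′′′′(0) = 42/143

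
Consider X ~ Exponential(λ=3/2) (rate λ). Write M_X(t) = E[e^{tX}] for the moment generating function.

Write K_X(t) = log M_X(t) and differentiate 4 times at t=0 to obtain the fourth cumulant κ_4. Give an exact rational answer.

κ_4 = K^(4)(0) = 32/27

M_X(t) = 3/(2*(3/2 - t))
K_X(t) = log M_X(t) = -log(3/2 - t) - log(2) + log(3)
K^(4)(t) = 96/(16*t^4 - 96*t^3 + 216*t^2 - 216*t + 81)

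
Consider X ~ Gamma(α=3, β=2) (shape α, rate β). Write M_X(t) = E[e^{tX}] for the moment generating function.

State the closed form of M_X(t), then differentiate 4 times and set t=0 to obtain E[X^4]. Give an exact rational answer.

M_X(t) = 8/(2 - t)^3
M′(t) = 24/(t^4 - 8*t^3 + 24*t^2 - 32*t + 16)
M′′(t) = -96/(t^5 - 10*t^4 + 40*t^3 - 80*t^2 + 80*t - 32)
M′′′(t) = 480/(t^6 - 12*t^5 + 60*t^4 - 160*t^3 + 240*t^2 - 192*t + 64)
M′′′′(t) = -2880/(t^7 - 14*t^6 + 84*t^5 - 280*t^4 + 560*t^3 - 672*t^2 + 448*t - 128)

E[X^4] = M′′′′(0) = 45/2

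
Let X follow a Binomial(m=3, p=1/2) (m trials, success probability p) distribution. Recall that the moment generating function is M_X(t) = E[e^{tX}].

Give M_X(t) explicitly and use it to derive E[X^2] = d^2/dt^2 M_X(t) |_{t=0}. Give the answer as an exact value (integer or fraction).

E[X^2] = M′′(0) = 3

M_X(t) = (e^(t)/2 + 1/2)^3
M′(t) = 3*e^(3*t)/8 + 3*e^(2*t)/4 + 3*e^(t)/8
M′′(t) = 9*e^(3*t)/8 + 3*e^(2*t)/2 + 3*e^(t)/8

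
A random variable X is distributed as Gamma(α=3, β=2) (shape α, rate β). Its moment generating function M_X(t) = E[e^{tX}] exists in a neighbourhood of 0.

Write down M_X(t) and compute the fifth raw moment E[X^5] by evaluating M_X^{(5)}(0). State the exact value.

E[X^5] = D^5[M](0) = 315/4

M_X(t) = 8/(2 - t)^3
D^5[M](t) = 20160/(t^8 - 16*t^7 + 112*t^6 - 448*t^5 + 1120*t^4 - 1792*t^3 + 1792*t^2 - 1024*t + 256)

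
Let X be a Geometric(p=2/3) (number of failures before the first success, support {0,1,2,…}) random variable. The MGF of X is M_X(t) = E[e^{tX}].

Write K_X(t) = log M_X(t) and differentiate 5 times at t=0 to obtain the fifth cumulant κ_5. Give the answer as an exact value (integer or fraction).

κ_5 = d^5K/dt^5 |_{t=0} = 15

M_X(t) = 2/(3*(1 - e^(t)/3))
K_X(t) = log M_X(t) = -log(1 - e^(t)/3) - log(3) + log(2)
dK/dt = -e^(t)/(e^(t) - 3)
d^2K/dt^2 = 3*e^(t)/(e^(2*t) - 6*e^(t) + 9)
d^3K/dt^3 = (-3*e^(2*t) - 9*e^(t))/(e^(3*t) - 9*e^(2*t) + 27*e^(t) - 27)
d^4K/dt^4 = (3*e^(3*t) + 36*e^(2*t) + 27*e^(t))/(e^(4*t) - 12*e^(3*t) + 54*e^(2*t) - 108*e^(t) + 81)
d^5K/dt^5 = (-3*e^(4*t) - 99*e^(3*t) - 297*e^(2*t) - 81*e^(t))/(e^(5*t) - 15*e^(4*t) + 90*e^(3*t) - 270*e^(2*t) + 405*e^(t) - 243)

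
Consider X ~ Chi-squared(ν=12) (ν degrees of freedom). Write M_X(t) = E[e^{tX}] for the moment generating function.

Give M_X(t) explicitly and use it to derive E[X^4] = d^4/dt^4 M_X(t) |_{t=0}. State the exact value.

M_X(t) = (1 - 2*t)^(-6)
D^4[M](t) = 48384/(1024*t^10 - 5120*t^9 + 11520*t^8 - 15360*t^7 + 13440*t^6 - 8064*t^5 + 3360*t^4 - 960*t^3 + 180*t^2 - 20*t + 1)

E[X^4] = D^4[M](0) = 48384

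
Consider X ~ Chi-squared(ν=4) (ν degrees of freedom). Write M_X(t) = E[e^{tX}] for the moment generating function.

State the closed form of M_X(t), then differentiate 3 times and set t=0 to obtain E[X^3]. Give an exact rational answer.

M_X(t) = (1 - 2*t)^(-2)
D^3[M](t) = -192/(32*t^5 - 80*t^4 + 80*t^3 - 40*t^2 + 10*t - 1)

E[X^3] = D^3[M](0) = 192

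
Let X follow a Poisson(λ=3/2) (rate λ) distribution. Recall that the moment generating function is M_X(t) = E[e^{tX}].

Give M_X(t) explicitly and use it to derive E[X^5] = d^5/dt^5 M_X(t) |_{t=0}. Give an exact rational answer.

E[X^5] = M′′′′′(0) = 5691/32

M_X(t) = e^(3*e^(t)/2 - 3/2)
M′(t) = 3*e^(-3/2)*e^(t)*e^(3*e^(t)/2)/2
M′′(t) = (9*e^(2*t)*e^(3*e^(t)/2) + 6*e^(t)*e^(3*e^(t)/2))*e^(-3/2)/4
M′′′(t) = (27*e^(3*t)*e^(3*e^(t)/2) + 54*e^(2*t)*e^(3*e^(t)/2) + 12*e^(t)*e^(3*e^(t)/2))*e^(-3/2)/8
M′′′′(t) = (81*e^(4*t)*e^(3*e^(t)/2) + 324*e^(3*t)*e^(3*e^(t)/2) + 252*e^(2*t)*e^(3*e^(t)/2) + 24*e^(t)*e^(3*e^(t)/2))*e^(-3/2)/16
M′′′′′(t) = (243*e^(5*t)*e^(3*e^(t)/2) + 1620*e^(4*t)*e^(3*e^(t)/2) + 2700*e^(3*t)*e^(3*e^(t)/2) + 1080*e^(2*t)*e^(3*e^(t)/2) + 48*e^(t)*e^(3*e^(t)/2))*e^(-3/2)/32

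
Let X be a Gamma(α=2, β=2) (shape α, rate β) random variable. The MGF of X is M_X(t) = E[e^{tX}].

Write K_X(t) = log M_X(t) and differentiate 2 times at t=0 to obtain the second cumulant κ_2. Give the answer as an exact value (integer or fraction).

κ_2 = K^(2)(0) = 1/2

M_X(t) = 4/(2 - t)^2
K_X(t) = log M_X(t) = -2*log(2 - t) + 2*log(2)
K^(2)(t) = 2/(t^2 - 4*t + 4)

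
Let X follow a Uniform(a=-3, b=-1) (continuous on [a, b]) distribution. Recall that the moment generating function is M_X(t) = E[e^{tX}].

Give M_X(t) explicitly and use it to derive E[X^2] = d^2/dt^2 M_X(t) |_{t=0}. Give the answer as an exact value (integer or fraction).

E[X^2] = D^2[M](0) = 13/3

M_X(t) = (e^(-t) - e^(-3*t))/(2*t)
D^2[M](t) = (t^2*e^(2*t) - 9*t^2 + 2*t*e^(2*t) - 6*t + 2*e^(2*t) - 2)*e^(-3*t)/(2*t^3)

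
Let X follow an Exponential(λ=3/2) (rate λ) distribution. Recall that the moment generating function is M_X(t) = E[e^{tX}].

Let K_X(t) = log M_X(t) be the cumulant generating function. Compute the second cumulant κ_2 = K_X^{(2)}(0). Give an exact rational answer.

κ_2 = K′′(0) = 4/9

M_X(t) = 3/(2*(3/2 - t))
K_X(t) = log M_X(t) = -log(3/2 - t) - log(2) + log(3)
K′(t) = -2/(2*t - 3)
K′′(t) = 4/(4*t^2 - 12*t + 9)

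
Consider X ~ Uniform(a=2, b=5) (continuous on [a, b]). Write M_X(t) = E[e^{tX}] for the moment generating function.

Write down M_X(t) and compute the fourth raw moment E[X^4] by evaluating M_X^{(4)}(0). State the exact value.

E[X^4] = D^4[M](0) = 1031/5

M_X(t) = (e^(5*t) - e^(2*t))/(3*t)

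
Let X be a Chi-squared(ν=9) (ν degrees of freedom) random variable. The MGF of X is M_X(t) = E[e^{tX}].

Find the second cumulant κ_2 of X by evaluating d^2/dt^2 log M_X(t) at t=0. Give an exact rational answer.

κ_2 = K′′(0) = 18

M_X(t) = (1 - 2*t)^(-9/2)
K_X(t) = log M_X(t) = -9*log(1 - 2*t)/2
K′(t) = -9/(2*t - 1)
K′′(t) = 18/(4*t^2 - 4*t + 1)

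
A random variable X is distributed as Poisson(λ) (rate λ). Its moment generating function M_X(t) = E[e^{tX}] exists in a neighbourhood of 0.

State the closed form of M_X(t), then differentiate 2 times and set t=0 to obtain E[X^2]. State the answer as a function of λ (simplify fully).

E[X^2] = M′′(0) = λ*(λ + 1)

M_X(t) = e^(λ*(e^(t) - 1))
M′(t) = λ*e^(-λ)*e^(t)*e^(λ*e^(t))
M′′(t) = (λ^2*e^(2*t)*e^(λ*e^(t)) + λ*e^(t)*e^(λ*e^(t)))*e^(-λ)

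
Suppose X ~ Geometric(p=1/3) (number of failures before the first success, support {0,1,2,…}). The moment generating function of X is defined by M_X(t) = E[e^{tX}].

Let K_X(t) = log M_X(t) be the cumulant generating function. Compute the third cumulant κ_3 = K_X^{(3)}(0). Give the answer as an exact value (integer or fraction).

M_X(t) = 1/(3*(1 - 2*e^(t)/3))
K_X(t) = log M_X(t) = -log(1 - 2*e^(t)/3) - log(3)
K^(3)(t) = (-12*e^(2*t) - 18*e^(t))/(8*e^(3*t) - 36*e^(2*t) + 54*e^(t) - 27)

κ_3 = K^(3)(0) = 30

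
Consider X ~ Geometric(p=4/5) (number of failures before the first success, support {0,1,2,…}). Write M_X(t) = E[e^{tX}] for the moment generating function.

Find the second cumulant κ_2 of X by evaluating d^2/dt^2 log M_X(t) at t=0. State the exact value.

κ_2 = D^2[K](0) = 5/16

M_X(t) = 4/(5*(1 - e^(t)/5))
K_X(t) = log M_X(t) = -log(1 - e^(t)/5) - log(5) + 2*log(2)
D^2[K](t) = 5*e^(t)/(e^(2*t) - 10*e^(t) + 25)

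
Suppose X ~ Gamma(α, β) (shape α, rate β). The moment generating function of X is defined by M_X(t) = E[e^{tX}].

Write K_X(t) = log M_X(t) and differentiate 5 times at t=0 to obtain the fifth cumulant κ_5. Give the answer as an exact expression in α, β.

M_X(t) = (β/(β - t))^α
K_X(t) = log M_X(t) = α*(log(β) - log(β - t))
K′(t) = -α/(-β + t)
K′′(t) = α/(β^2 - 2*β*t + t^2)
K′′′(t) = -2*α/(-β^3 + 3*β^2*t - 3*β*t^2 + t^3)
K′′′′(t) = 6*α/(β^4 - 4*β^3*t + 6*β^2*t^2 - 4*β*t^3 + t^4)
K′′′′′(t) = -24*α/(-β^5 + 5*β^4*t - 10*β^3*t^2 + 10*β^2*t^3 - 5*β*t^4 + t^5)

κ_5 = K′′′′′(0) = 24*α/β^5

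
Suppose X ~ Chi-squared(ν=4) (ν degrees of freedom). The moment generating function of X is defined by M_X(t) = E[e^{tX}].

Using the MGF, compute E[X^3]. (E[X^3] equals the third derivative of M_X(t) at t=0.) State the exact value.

M_X(t) = (1 - 2*t)^(-2)
dM/dt = -4/(8*t^3 - 12*t^2 + 6*t - 1)
d^2M/dt^2 = 24/(16*t^4 - 32*t^3 + 24*t^2 - 8*t + 1)
d^3M/dt^3 = -192/(32*t^5 - 80*t^4 + 80*t^3 - 40*t^2 + 10*t - 1)

E[X^3] = d^3M/dt^3 |_{t=0} = 192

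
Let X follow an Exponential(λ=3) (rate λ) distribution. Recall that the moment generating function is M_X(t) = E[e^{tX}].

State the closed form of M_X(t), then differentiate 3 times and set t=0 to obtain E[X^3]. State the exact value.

E[X^3] = D^3[M](0) = 2/9

M_X(t) = 3/(3 - t)
D^3[M](t) = 18/(t^4 - 12*t^3 + 54*t^2 - 108*t + 81)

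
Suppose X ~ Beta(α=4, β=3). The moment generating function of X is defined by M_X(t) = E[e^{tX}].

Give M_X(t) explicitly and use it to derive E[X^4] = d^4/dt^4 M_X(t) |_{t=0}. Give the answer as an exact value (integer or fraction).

M_X(t) = ₁F₁(4; 7; t)
D^4[M](t) = ₁F₁(8; 11; t)/6

E[X^4] = D^4[M](0) = 1/6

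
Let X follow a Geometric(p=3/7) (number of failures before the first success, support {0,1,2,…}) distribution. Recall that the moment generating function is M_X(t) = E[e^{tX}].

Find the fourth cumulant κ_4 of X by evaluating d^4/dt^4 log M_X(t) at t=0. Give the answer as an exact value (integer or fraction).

M_X(t) = 3/(7*(1 - 4*e^(t)/7))
K_X(t) = log M_X(t) = -log(1 - 4*e^(t)/7) - log(7) + log(3)
D^4[K](t) = (448*e^(3*t) + 3136*e^(2*t) + 1372*e^(t))/(256*e^(4*t) - 1792*e^(3*t) + 4704*e^(2*t) - 5488*e^(t) + 2401)

κ_4 = D^4[K](0) = 1652/27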